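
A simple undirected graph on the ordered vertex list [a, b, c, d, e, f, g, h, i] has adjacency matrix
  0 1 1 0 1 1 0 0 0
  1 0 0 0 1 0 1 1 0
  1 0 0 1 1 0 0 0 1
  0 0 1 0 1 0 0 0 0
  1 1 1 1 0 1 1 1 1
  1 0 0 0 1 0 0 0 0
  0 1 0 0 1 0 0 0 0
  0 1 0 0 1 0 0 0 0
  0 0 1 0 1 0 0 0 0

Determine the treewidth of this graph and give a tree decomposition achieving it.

Treewidth 2.
One optimal decomposition is:
Bags: B1 = {a, c, e}  B2 = {a, e, f}  B3 = {a, b, e}  B4 = {c, d, e}  B5 = {c, e, i}  B6 = {b, e, h}  B7 = {b, e, g}
Tree: B1–B2, B2–B3, B1–B4, B4–B5, B3–B6, B6–B7

Each bag holds 3 vertices, so the decomposition has width 2, which upper-bounds the treewidth. For the lower bound, the 3 vertices {c, d, e} are pairwise adjacent, and any tree decomposition puts a clique entirely inside one bag — forcing width ≥ 2. Combining the bounds, tw(G) = 2.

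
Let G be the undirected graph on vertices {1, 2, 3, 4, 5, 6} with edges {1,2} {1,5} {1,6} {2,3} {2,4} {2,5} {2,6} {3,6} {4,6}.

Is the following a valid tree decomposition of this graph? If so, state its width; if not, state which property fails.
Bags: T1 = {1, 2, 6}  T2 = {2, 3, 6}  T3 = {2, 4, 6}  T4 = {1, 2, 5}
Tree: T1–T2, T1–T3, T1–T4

Yes; width 2.

Vertex coverage: the bags together contain {1, 2, 3, 4, 5, 6}, the full vertex set. Edge coverage: each edge of G has both endpoints in at least one bag. Running intersection: for every vertex, the bags containing it form a connected subtree. All three properties hold, so this is a valid tree decomposition of width max|bag| − 1 = 2, and hence tw(G) ≤ 2.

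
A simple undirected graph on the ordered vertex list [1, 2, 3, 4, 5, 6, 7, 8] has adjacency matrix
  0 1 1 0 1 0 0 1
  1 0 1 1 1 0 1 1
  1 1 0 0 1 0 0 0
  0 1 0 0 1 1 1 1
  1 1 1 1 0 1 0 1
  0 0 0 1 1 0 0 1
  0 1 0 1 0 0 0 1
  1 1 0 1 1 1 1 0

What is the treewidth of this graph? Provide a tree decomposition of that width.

The largest bag has 4 vertices, giving width 3; this decomposition certifies tw(G) ≤ 3. For the lower bound, the 4 vertices {1, 2, 5, 8} are pairwise adjacent, and any tree decomposition puts a clique entirely inside one bag — forcing width ≥ 3. The upper and lower bounds meet at 3, so that is the treewidth.

Treewidth 3.
Bags: B1 = {1, 2, 5, 8}  B2 = {2, 4, 5, 8}  B3 = {2, 4, 7, 8}  B4 = {1, 2, 3, 5}  B5 = {4, 5, 6, 8}
Tree: B1–B2, B2–B3, B1–B4, B2–B5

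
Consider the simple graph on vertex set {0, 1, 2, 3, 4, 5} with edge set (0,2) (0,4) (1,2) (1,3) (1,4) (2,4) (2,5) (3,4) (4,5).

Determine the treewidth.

2

A width-2 tree decomposition is:
Bags: B1 = {1, 2, 4}  B2 = {0, 2, 4}  B3 = {2, 4, 5}  B4 = {1, 3, 4}
Tree: B1–B2, B1–B3, B1–B4
Each bag holds 3 vertices, so the decomposition has width 2, which upper-bounds the treewidth. On the other hand G contains the 3-clique {0, 2, 4}. A clique must lie in a single bag of any decomposition, so no decomposition can have width below 2. Therefore the treewidth is 2.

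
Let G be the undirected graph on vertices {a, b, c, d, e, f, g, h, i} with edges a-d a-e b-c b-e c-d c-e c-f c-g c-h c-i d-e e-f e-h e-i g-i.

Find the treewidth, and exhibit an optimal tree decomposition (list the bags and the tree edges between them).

Every bag has size at most 3, so the width is 3 − 1 = 2 and tw(G) ≤ 2. On the other hand G contains the 3-clique {c, g, i}. A clique must lie in a single bag of any decomposition, so no decomposition can have width below 2. Hence tw(G) = 2 exactly.

Treewidth 2.
One optimal decomposition is:
Bags: B1 = {c, e, i}  B2 = {b, c, e}  B3 = {c, e, f}  B4 = {c, g, i}  B5 = {c, d, e}  B6 = {a, d, e}  B7 = {c, e, h}
Tree: B1–B2, B1–B3, B1–B4, B2–B5, B5–B6, B3–B7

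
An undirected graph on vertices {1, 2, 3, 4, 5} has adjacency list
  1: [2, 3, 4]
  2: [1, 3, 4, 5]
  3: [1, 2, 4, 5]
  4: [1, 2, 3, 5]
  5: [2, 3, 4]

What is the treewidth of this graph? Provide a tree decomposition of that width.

Every bag has size at most 4, so the width is 4 − 1 = 3 and tw(G) ≤ 3. For the lower bound, the 4 vertices {1, 2, 3, 4} are pairwise adjacent, and any tree decomposition puts a clique entirely inside one bag — forcing width ≥ 3. Combining the bounds, tw(G) = 3.

Treewidth 3.
Bags: B1 = {2, 3, 4, 5}  B2 = {1, 2, 3, 4}
Tree: B1–B2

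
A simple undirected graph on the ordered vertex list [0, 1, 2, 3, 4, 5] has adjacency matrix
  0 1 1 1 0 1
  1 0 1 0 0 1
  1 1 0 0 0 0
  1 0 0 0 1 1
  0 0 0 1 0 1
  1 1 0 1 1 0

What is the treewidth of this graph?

2

A width-2 tree decomposition is:
Bags: B1 = {0, 3, 5}  B2 = {0, 1, 5}  B3 = {3, 4, 5}  B4 = {0, 1, 2}
Tree: B1–B2, B1–B3, B2–B4
Each bag holds 3 vertices, so the decomposition has width 2, which upper-bounds the treewidth. On the other hand G contains the 3-clique {0, 1, 2}. A clique must lie in a single bag of any decomposition, so no decomposition can have width below 2. Therefore the treewidth is 2.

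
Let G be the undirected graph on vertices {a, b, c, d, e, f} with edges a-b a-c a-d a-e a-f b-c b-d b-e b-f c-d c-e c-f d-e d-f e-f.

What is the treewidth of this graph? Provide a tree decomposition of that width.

Treewidth 5.
One such decomposition:
Bags: B1 = {a, b, c, d, e, f}
Tree: (single bag)

With just one bag of size 6, the width is 6 − 1 = 5, so tw(G) ≤ 5. On the other hand G contains the 6-clique {a, b, c, d, e, f}. A clique must lie in a single bag of any decomposition, so no decomposition can have width below 5. Therefore the treewidth is 5.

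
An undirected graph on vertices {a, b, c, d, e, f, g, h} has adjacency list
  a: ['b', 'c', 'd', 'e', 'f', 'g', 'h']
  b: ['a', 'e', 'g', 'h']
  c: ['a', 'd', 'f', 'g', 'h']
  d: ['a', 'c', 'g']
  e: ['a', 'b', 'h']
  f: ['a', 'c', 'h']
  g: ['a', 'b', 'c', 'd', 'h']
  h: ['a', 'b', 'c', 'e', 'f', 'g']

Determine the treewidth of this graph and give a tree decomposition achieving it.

Treewidth 3.
One optimal decomposition is:
Bags: B1 = {a, c, g, h}  B2 = {a, c, f, h}  B3 = {a, b, g, h}  B4 = {a, b, e, h}  B5 = {a, c, d, g}
Tree: B1–B2, B1–B3, B3–B4, B1–B5

Each bag holds 4 vertices, so the decomposition has width 3, which upper-bounds the treewidth. For the lower bound, the 4 vertices {a, c, d, g} are pairwise adjacent, and any tree decomposition puts a clique entirely inside one bag — forcing width ≥ 3. The upper and lower bounds meet at 3, so that is the treewidth.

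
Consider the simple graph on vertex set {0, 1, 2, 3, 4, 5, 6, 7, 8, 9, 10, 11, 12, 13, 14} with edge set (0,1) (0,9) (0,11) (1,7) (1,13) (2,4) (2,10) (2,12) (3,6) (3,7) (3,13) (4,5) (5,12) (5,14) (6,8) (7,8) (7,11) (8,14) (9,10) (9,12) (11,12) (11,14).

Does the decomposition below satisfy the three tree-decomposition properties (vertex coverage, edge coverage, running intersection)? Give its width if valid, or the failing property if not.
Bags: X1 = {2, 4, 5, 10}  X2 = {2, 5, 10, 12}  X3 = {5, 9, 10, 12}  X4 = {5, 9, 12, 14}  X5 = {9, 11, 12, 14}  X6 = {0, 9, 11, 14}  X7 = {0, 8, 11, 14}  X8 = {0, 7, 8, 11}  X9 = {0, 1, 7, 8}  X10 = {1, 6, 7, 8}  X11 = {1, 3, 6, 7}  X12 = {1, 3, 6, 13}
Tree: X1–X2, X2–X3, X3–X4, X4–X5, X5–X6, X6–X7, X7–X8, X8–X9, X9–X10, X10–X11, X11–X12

Yes; width 3.

Vertex coverage: the bags together contain {0, 1, 2, 3, 4, 5, 6, 7, 8, 9, 10, 11, 12, 13, 14}, the full vertex set. Edge coverage: each edge of G has both endpoints in at least one bag. Running intersection: for every vertex, the bags containing it form a connected subtree. All three properties hold, so this is a valid tree decomposition of width max|bag| − 1 = 3, and hence tw(G) ≤ 3.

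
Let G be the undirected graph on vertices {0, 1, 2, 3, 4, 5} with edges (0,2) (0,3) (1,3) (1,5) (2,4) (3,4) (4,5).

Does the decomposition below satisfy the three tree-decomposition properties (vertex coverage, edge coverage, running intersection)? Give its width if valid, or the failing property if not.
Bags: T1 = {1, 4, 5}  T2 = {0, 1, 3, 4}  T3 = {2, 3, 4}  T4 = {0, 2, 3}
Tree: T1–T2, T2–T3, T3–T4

No — bags containing vertex 0 are not connected in the tree.

A tree decomposition must satisfy three properties: every vertex lies in some bag; for every edge, both endpoints lie together in some bag; and for every vertex, the bags containing it form a connected subtree. Here bags containing vertex 0 are not connected in the tree, so the decomposition is invalid.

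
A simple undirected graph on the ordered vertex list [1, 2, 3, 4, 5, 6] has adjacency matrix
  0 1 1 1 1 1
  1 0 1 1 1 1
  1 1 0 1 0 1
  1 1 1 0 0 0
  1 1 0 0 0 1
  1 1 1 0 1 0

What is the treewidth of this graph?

3

A width-3 tree decomposition is:
Bags: B1 = {1, 2, 3, 6}  B2 = {1, 2, 3, 4}  B3 = {1, 2, 5, 6}
Tree: B1–B2, B1–B3
Each bag holds 4 vertices, so the decomposition has width 3, which upper-bounds the treewidth. On the other hand G contains the 4-clique {1, 2, 3, 4}. A clique must lie in a single bag of any decomposition, so no decomposition can have width below 3. Therefore the treewidth is 3.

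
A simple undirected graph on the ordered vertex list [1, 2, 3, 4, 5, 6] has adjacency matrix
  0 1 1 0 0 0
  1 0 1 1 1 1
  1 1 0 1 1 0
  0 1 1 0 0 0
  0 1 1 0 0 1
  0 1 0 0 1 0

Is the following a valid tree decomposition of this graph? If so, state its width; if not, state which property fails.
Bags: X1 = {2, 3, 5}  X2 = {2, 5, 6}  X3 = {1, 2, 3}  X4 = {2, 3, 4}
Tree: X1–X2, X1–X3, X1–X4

Vertex coverage: the bags together contain {1, 2, 3, 4, 5, 6}, the full vertex set. Edge coverage: each edge of G has both endpoints in at least one bag. Running intersection: for every vertex, the bags containing it form a connected subtree. All three properties hold, so this is a valid tree decomposition of width max|bag| − 1 = 2, and hence tw(G) ≤ 2.

Yes; width 2.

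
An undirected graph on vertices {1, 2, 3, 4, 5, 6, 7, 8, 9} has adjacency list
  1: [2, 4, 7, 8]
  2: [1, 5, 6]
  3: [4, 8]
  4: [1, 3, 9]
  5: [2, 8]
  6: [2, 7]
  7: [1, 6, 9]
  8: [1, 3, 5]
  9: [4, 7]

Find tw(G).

3

A width-3 tree decomposition is:
Bags: B1 = {3, 4, 7, 9}  B2 = {1, 3, 4, 7}  B3 = {1, 3, 7, 8}  B4 = {1, 6, 7, 8}  B5 = {1, 2, 6, 8}  B6 = {2, 5, 6, 8}
Tree: B1–B2, B2–B3, B3–B4, B4–B5, B5–B6
Every bag has size at most 4, so the width is 4 − 1 = 3 and tw(G) ≤ 3. For the lower bound: the 4 vertex sets {3,4,9}, {7}, {1}, {2,5,6,8} are disjoint, each induces a connected subgraph, and every pair is joined by at least one edge of G. Contracting each set to a single vertex therefore yields K_{4} as a minor, and since treewidth is minor-monotone, tw(G) ≥ tw(K_{4}) = 3. The upper and lower bounds meet at 3, so that is the treewidth.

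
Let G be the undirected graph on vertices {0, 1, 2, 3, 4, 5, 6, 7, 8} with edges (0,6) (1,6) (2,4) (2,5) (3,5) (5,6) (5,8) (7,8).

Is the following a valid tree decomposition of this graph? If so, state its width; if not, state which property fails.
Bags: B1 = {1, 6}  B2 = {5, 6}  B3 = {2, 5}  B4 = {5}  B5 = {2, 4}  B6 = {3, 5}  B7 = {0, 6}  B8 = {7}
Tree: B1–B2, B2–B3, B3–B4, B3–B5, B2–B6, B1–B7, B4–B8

A tree decomposition must satisfy three properties: every vertex lies in some bag; for every edge, both endpoints lie together in some bag; and for every vertex, the bags containing it form a connected subtree. Here vertex 8 appears in no bag, so the decomposition is invalid.

No — vertex 8 appears in no bag.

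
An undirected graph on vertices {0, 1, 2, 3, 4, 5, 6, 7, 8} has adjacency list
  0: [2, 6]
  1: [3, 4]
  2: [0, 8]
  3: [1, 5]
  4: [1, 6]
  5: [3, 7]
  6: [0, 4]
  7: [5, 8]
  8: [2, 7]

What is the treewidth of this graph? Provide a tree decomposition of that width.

The largest bag has 3 vertices, giving width 2; this decomposition certifies tw(G) ≤ 2. Since 2–0–6–4–1–3–5–7–8–2 is a cycle in G, G is not acyclic. Forests are exactly the graphs of treewidth ≤ 1, so tw(G) ≥ 2. Hence tw(G) = 2 exactly.

Treewidth 2.
Bags: B1 = {0, 2, 6}  B2 = {2, 4, 6}  B3 = {1, 2, 4}  B4 = {1, 2, 3}  B5 = {2, 3, 5}  B6 = {2, 5, 7}  B7 = {2, 7, 8}
Tree: B1–B2, B2–B3, B3–B4, B4–B5, B5–B6, B6–B7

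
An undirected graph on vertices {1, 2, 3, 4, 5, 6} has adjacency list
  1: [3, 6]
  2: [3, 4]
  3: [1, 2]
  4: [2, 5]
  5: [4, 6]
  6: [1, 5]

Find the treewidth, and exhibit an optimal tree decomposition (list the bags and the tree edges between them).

Each bag holds 3 vertices, so the decomposition has width 2, which upper-bounds the treewidth. The edges 4–5–6–1–3–2–4 form a cycle, so G is not a tree and its treewidth is at least 2. Therefore the treewidth is 2.

Treewidth 2.
Bags: B1 = {4, 5, 6}  B2 = {1, 4, 6}  B3 = {1, 3, 4}  B4 = {2, 3, 4}
Tree: B1–B2, B2–B3, B3–B4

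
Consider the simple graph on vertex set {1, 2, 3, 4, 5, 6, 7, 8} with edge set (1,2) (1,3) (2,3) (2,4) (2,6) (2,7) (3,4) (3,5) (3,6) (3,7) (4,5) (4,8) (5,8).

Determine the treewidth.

A width-2 tree decomposition is:
Bags: B1 = {1, 2, 3}  B2 = {2, 3, 6}  B3 = {2, 3, 4}  B4 = {3, 4, 5}  B5 = {4, 5, 8}  B6 = {2, 3, 7}
Tree: B1–B2, B2–B3, B3–B4, B4–B5, B2–B6
The largest bag has 3 vertices, giving width 2; this decomposition certifies tw(G) ≤ 2. On the other hand G contains the 3-clique {4, 5, 8}. A clique must lie in a single bag of any decomposition, so no decomposition can have width below 2. Therefore the treewidth is 2.

2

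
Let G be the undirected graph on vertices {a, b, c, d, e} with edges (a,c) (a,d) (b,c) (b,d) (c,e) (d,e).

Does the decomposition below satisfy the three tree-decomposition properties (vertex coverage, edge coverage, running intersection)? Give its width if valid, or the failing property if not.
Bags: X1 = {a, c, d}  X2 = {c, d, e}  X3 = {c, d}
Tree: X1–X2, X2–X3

A tree decomposition must satisfy three properties: every vertex lies in some bag; for every edge, both endpoints lie together in some bag; and for every vertex, the bags containing it form a connected subtree. Here vertex b appears in no bag, so the decomposition is invalid.

No — vertex b appears in no bag.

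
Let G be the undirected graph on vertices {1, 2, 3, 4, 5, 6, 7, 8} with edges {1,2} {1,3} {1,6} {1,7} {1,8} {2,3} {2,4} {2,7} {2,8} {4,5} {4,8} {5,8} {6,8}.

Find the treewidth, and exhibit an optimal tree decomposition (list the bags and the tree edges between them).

Treewidth 2.
One such decomposition:
Bags: B1 = {2, 4, 8}  B2 = {1, 2, 8}  B3 = {4, 5, 8}  B4 = {1, 6, 8}  B5 = {1, 2, 7}  B6 = {1, 2, 3}
Tree: B1–B2, B1–B3, B2–B4, B2–B5, B2–B6

The largest bag has 3 vertices, giving width 2; this decomposition certifies tw(G) ≤ 2. Conversely, {1, 2, 8} is a clique of size 3, and the vertices of any clique must share a bag in every tree decomposition; so some bag has ≥ 3 vertices and tw(G) ≥ 2. The upper and lower bounds meet at 2, so that is the treewidth.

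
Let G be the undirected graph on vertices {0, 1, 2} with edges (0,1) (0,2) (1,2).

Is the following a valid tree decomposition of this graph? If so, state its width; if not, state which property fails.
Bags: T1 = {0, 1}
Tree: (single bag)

A tree decomposition must satisfy three properties: every vertex lies in some bag; for every edge, both endpoints lie together in some bag; and for every vertex, the bags containing it form a connected subtree. Here vertex 2 appears in no bag, so the decomposition is invalid.

No — vertex 2 appears in no bag.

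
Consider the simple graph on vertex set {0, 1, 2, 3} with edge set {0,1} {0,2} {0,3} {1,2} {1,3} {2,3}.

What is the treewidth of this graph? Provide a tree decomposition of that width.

Treewidth 3.
One optimal decomposition is:
Bags: B1 = {0, 1, 2, 3}
Tree: (single bag)

With just one bag of size 4, the width is 4 − 1 = 3, so tw(G) ≤ 3. For the lower bound, the 4 vertices {0, 1, 2, 3} are pairwise adjacent, and any tree decomposition puts a clique entirely inside one bag — forcing width ≥ 3. Combining the bounds, tw(G) = 3.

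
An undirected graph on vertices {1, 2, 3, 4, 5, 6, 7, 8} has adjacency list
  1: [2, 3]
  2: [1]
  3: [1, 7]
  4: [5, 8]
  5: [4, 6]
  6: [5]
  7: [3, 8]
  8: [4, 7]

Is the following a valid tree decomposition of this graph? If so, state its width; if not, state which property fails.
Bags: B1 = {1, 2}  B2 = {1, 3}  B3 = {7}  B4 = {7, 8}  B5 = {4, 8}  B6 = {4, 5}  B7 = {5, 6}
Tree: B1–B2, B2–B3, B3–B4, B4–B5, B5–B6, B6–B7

No — edge (3,7) lies in no bag.

A tree decomposition must satisfy three properties: every vertex lies in some bag; for every edge, both endpoints lie together in some bag; and for every vertex, the bags containing it form a connected subtree. Here edge (3,7) lies in no bag, so the decomposition is invalid.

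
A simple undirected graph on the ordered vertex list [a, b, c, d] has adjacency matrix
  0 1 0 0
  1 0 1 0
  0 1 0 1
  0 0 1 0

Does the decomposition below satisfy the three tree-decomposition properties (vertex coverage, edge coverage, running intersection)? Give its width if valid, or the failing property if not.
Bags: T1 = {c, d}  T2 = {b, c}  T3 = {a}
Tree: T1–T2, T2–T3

No — edge (b,a) lies in no bag.

A tree decomposition must satisfy three properties: every vertex lies in some bag; for every edge, both endpoints lie together in some bag; and for every vertex, the bags containing it form a connected subtree. Here edge (b,a) lies in no bag, so the decomposition is invalid.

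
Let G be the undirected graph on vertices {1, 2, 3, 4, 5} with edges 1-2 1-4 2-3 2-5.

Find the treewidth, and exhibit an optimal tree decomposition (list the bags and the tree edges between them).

Treewidth 1.
One such decomposition:
Bags: B1 = {1, 2}  B2 = {2, 3}  B3 = {1, 4}  B4 = {2, 5}
Tree: B1–B2, B1–B3, B1–B4

The largest bag has 2 vertices, giving width 1; this decomposition certifies tw(G) ≤ 1. Since G has at least one edge (e.g. 2–1), it is not an edgeless graph, so tw(G) ≥ 1. Hence tw(G) = 1 exactly.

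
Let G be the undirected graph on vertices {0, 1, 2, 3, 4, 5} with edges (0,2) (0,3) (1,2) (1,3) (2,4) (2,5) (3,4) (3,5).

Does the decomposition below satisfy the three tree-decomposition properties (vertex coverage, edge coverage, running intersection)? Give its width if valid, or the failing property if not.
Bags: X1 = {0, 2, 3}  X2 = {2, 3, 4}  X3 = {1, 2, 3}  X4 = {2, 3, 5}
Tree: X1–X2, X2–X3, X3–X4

Yes; width 2.

Vertex coverage: the bags together contain {0, 1, 2, 3, 4, 5}, the full vertex set. Edge coverage: each edge of G has both endpoints in at least one bag. Running intersection: for every vertex, the bags containing it form a connected subtree. All three properties hold, so this is a valid tree decomposition of width max|bag| − 1 = 2, and hence tw(G) ≤ 2.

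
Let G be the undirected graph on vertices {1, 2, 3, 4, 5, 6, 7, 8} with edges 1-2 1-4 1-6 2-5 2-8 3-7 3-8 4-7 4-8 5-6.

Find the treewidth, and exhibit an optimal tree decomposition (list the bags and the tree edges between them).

The largest bag has 3 vertices, giving width 2; this decomposition certifies tw(G) ≤ 2. Since 3–7–4–8–3 is a cycle in G, G is not acyclic. Forests are exactly the graphs of treewidth ≤ 1, so tw(G) ≥ 2. Combining the bounds, tw(G) = 2.

Treewidth 2.
Bags: B1 = {3, 7, 8}  B2 = {4, 7, 8}  B3 = {2, 4, 8}  B4 = {1, 2, 4}  B5 = {1, 2, 5}  B6 = {1, 5, 6}
Tree: B1–B2, B2–B3, B3–B4, B4–B5, B5–B6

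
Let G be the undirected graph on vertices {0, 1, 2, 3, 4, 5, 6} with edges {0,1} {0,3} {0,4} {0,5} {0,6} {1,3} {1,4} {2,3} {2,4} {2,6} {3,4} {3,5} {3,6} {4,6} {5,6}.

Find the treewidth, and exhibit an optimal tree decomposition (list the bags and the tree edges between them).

Treewidth 3.
One optimal decomposition is:
Bags: B1 = {2, 3, 4, 6}  B2 = {0, 3, 4, 6}  B3 = {0, 1, 3, 4}  B4 = {0, 3, 5, 6}
Tree: B1–B2, B2–B3, B2–B4

Each bag holds 4 vertices, so the decomposition has width 3, which upper-bounds the treewidth. For the lower bound, the 4 vertices {0, 1, 3, 4} are pairwise adjacent, and any tree decomposition puts a clique entirely inside one bag — forcing width ≥ 3. The upper and lower bounds meet at 3, so that is the treewidth.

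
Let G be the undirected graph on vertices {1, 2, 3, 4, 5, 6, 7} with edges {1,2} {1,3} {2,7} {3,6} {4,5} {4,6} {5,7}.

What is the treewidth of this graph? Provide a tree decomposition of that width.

Each bag holds 3 vertices, so the decomposition has width 2, which upper-bounds the treewidth. Since 7–5–4–6–3–1–2–7 is a cycle in G, G is not acyclic. Forests are exactly the graphs of treewidth ≤ 1, so tw(G) ≥ 2. Combining the bounds, tw(G) = 2.

Treewidth 2.
One optimal decomposition is:
Bags: B1 = {4, 5, 7}  B2 = {4, 6, 7}  B3 = {3, 6, 7}  B4 = {1, 3, 7}  B5 = {1, 2, 7}
Tree: B1–B2, B2–B3, B3–B4, B4–B5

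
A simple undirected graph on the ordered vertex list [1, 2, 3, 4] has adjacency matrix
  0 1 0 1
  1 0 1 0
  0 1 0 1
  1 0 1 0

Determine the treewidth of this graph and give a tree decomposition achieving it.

Treewidth 2.
Bags: B1 = {2, 3, 4}  B2 = {1, 2, 4}
Tree: B1–B2

Every bag has size at most 3, so the width is 3 − 1 = 2 and tw(G) ≤ 2. Since 4–3–2–1–4 is a cycle in G, G is not acyclic. Forests are exactly the graphs of treewidth ≤ 1, so tw(G) ≥ 2. Hence tw(G) = 2 exactly.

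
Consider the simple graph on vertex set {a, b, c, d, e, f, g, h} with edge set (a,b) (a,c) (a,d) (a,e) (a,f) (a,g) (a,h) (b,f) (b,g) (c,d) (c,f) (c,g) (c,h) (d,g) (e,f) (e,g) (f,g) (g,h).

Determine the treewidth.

A width-3 tree decomposition is:
Bags: B1 = {a, c, f, g}  B2 = {a, c, g, h}  B3 = {a, c, d, g}  B4 = {a, e, f, g}  B5 = {a, b, f, g}
Tree: B1–B2, B2–B3, B1–B4, B4–B5
Every bag has size at most 4, so the width is 4 − 1 = 3 and tw(G) ≤ 3. Conversely, {a, c, d, g} is a clique of size 4, and the vertices of any clique must share a bag in every tree decomposition; so some bag has ≥ 4 vertices and tw(G) ≥ 3. The upper and lower bounds meet at 3, so that is the treewidth.

3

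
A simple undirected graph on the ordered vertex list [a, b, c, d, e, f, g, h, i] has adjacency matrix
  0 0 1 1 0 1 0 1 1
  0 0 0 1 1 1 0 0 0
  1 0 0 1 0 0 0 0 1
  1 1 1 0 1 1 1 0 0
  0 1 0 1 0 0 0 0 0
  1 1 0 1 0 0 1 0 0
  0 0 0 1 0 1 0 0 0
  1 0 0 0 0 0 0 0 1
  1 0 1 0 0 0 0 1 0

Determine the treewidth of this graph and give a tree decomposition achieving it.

Each bag holds 3 vertices, so the decomposition has width 2, which upper-bounds the treewidth. Conversely, {b, d, e} is a clique of size 3, and the vertices of any clique must share a bag in every tree decomposition; so some bag has ≥ 3 vertices and tw(G) ≥ 2. Hence tw(G) = 2 exactly.

Treewidth 2.
One optimal decomposition is:
Bags: B1 = {a, c, d}  B2 = {a, d, f}  B3 = {b, d, f}  B4 = {a, c, i}  B5 = {b, d, e}  B6 = {a, h, i}  B7 = {d, f, g}
Tree: B1–B2, B2–B3, B1–B4, B3–B5, B4–B6, B3–B7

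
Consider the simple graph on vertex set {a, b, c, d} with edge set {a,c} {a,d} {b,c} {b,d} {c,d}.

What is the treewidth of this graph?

2

A width-2 tree decomposition is:
Bags: B1 = {a, c, d}  B2 = {b, c, d}
Tree: B1–B2
Every bag has size at most 3, so the width is 3 − 1 = 2 and tw(G) ≤ 2. For the lower bound, the 3 vertices {a, c, d} are pairwise adjacent, and any tree decomposition puts a clique entirely inside one bag — forcing width ≥ 2. Hence tw(G) = 2 exactly.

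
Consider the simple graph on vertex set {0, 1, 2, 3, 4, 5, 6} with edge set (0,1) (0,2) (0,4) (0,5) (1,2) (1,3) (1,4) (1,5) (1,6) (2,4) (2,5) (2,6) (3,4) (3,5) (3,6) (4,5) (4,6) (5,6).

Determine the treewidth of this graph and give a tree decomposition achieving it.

Treewidth 4.
One optimal decomposition is:
Bags: B1 = {1, 2, 4, 5, 6}  B2 = {1, 3, 4, 5, 6}  B3 = {0, 1, 2, 4, 5}
Tree: B1–B2, B1–B3

Each bag holds 5 vertices, so the decomposition has width 4, which upper-bounds the treewidth. For the lower bound, the 5 vertices {0, 1, 2, 4, 5} are pairwise adjacent, and any tree decomposition puts a clique entirely inside one bag — forcing width ≥ 4. The upper and lower bounds meet at 4, so that is the treewidth.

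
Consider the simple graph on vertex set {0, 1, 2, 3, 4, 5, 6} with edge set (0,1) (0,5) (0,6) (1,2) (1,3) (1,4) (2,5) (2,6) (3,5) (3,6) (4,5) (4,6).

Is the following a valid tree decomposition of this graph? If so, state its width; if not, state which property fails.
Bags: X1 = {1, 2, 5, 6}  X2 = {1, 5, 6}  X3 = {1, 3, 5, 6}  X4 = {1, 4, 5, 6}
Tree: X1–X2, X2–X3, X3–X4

No — vertex 0 appears in no bag.

A tree decomposition must satisfy three properties: every vertex lies in some bag; for every edge, both endpoints lie together in some bag; and for every vertex, the bags containing it form a connected subtree. Here vertex 0 appears in no bag, so the decomposition is invalid.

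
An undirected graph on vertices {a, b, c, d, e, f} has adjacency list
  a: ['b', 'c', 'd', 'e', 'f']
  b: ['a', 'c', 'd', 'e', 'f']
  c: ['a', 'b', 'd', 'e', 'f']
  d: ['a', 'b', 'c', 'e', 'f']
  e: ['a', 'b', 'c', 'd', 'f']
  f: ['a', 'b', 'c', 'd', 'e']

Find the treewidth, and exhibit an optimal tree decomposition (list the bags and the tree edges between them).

A single bag containing all 6 vertices is trivially a valid decomposition of width 5. On the other hand G contains the 6-clique {a, b, c, d, e, f}. A clique must lie in a single bag of any decomposition, so no decomposition can have width below 5. Combining the bounds, tw(G) = 5.

Treewidth 5.
Bags: B1 = {a, b, c, d, e, f}
Tree: (single bag)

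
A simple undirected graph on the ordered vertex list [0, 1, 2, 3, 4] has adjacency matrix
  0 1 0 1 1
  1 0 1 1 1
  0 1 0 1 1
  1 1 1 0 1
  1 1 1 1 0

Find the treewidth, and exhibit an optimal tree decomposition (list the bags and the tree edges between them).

Treewidth 3.
One such decomposition:
Bags: B1 = {0, 1, 3, 4}  B2 = {1, 2, 3, 4}
Tree: B1–B2

Every bag has size at most 4, so the width is 4 − 1 = 3 and tw(G) ≤ 3. For the lower bound, the 4 vertices {0, 1, 3, 4} are pairwise adjacent, and any tree decomposition puts a clique entirely inside one bag — forcing width ≥ 3. The upper and lower bounds meet at 3, so that is the treewidth.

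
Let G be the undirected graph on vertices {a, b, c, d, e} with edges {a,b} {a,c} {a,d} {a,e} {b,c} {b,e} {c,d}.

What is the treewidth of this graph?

A width-2 tree decomposition is:
Bags: B1 = {a, c, d}  B2 = {a, b, c}  B3 = {a, b, e}
Tree: B1–B2, B2–B3
Every bag has size at most 3, so the width is 3 − 1 = 2 and tw(G) ≤ 2. On the other hand G contains the 3-clique {a, b, e}. A clique must lie in a single bag of any decomposition, so no decomposition can have width below 2. Combining the bounds, tw(G) = 2.

2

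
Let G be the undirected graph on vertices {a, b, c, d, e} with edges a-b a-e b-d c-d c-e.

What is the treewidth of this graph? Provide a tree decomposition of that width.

Treewidth 2.
One optimal decomposition is:
Bags: B1 = {a, b, e}  B2 = {b, c, e}  B3 = {b, c, d}
Tree: B1–B2, B2–B3

Each bag holds 3 vertices, so the decomposition has width 2, which upper-bounds the treewidth. For the lower bound, G contains the cycle b–a–e–c–d–b, so G is not a forest; only forests have treewidth ≤ 1, hence tw(G) ≥ 2. Combining the bounds, tw(G) = 2.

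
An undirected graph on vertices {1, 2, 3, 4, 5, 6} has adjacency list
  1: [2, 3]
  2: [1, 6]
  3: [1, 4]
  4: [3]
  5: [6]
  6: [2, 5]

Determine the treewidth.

A width-1 tree decomposition is:
Bags: B1 = {3, 4}  B2 = {1, 3}  B3 = {1, 2}  B4 = {2, 6}  B5 = {5, 6}
Tree: B1–B2, B2–B3, B3–B4, B4–B5
Every bag has size at most 2, so the width is 2 − 1 = 1 and tw(G) ≤ 1. G has an edge, so its treewidth is at least 1. Therefore the treewidth is 1.

1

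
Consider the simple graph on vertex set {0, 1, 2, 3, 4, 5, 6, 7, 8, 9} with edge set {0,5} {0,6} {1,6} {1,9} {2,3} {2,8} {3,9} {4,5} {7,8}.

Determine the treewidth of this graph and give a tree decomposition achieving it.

Treewidth 1.
One optimal decomposition is:
Bags: B1 = {4, 5}  B2 = {0, 5}  B3 = {0, 6}  B4 = {1, 6}  B5 = {1, 9}  B6 = {3, 9}  B7 = {2, 3}  B8 = {2, 8}  B9 = {7, 8}
Tree: B1–B2, B2–B3, B3–B4, B4–B5, B5–B6, B6–B7, B7–B8, B8–B9

Each bag holds 2 vertices, so the decomposition has width 1, which upper-bounds the treewidth. Any graph with an edge has treewidth ≥ 1, and G has the edge 4–5. Therefore the treewidth is 1.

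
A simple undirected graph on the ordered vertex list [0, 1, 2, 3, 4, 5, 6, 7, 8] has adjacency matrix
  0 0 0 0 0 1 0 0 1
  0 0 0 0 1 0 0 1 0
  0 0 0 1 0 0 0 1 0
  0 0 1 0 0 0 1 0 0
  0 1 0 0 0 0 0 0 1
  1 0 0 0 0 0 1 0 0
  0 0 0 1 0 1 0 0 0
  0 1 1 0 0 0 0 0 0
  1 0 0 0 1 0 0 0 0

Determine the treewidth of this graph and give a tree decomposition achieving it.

Treewidth 2.
One such decomposition:
Bags: B1 = {0, 5, 6}  B2 = {0, 6, 8}  B3 = {4, 6, 8}  B4 = {1, 4, 6}  B5 = {1, 6, 7}  B6 = {2, 6, 7}  B7 = {2, 3, 6}
Tree: B1–B2, B2–B3, B3–B4, B4–B5, B5–B6, B6–B7

Every bag has size at most 3, so the width is 3 − 1 = 2 and tw(G) ≤ 2. For the lower bound, G contains the cycle 6–5–0–8–4–1–7–2–3–6, so G is not a forest; only forests have treewidth ≤ 1, hence tw(G) ≥ 2. Combining the bounds, tw(G) = 2.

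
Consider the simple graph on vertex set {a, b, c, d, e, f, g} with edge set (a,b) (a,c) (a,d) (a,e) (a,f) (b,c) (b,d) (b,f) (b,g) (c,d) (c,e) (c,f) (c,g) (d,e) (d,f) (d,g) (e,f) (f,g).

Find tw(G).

A width-4 tree decomposition is:
Bags: B1 = {a, b, c, d, f}  B2 = {b, c, d, f, g}  B3 = {a, c, d, e, f}
Tree: B1–B2, B1–B3
Every bag has size at most 5, so the width is 5 − 1 = 4 and tw(G) ≤ 4. On the other hand G contains the 5-clique {b, c, d, f, g}. A clique must lie in a single bag of any decomposition, so no decomposition can have width below 4. Therefore the treewidth is 4.

4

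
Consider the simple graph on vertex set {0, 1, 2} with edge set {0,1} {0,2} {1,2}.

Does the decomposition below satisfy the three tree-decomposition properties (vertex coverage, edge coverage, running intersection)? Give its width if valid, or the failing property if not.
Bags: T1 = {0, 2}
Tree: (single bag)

No — vertex 1 appears in no bag.

A tree decomposition must satisfy three properties: every vertex lies in some bag; for every edge, both endpoints lie together in some bag; and for every vertex, the bags containing it form a connected subtree. Here vertex 1 appears in no bag, so the decomposition is invalid.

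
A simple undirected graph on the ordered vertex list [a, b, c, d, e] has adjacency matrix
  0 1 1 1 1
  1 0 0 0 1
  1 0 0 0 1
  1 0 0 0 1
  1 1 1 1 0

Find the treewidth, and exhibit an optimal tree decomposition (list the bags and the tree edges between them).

Every bag has size at most 3, so the width is 3 − 1 = 2 and tw(G) ≤ 2. Conversely, {a, d, e} is a clique of size 3, and the vertices of any clique must share a bag in every tree decomposition; so some bag has ≥ 3 vertices and tw(G) ≥ 2. Therefore the treewidth is 2.

Treewidth 2.
One optimal decomposition is:
Bags: B1 = {a, c, e}  B2 = {a, d, e}  B3 = {a, b, e}
Tree: B1–B2, B1–B3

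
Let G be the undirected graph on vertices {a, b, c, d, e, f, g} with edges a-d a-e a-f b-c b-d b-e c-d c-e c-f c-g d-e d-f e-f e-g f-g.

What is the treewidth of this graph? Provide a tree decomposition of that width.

Treewidth 3.
Bags: B1 = {c, d, e, f}  B2 = {c, e, f, g}  B3 = {a, d, e, f}  B4 = {b, c, d, e}
Tree: B1–B2, B1–B3, B1–B4

The largest bag has 4 vertices, giving width 3; this decomposition certifies tw(G) ≤ 3. Conversely, {c, d, e, f} is a clique of size 4, and the vertices of any clique must share a bag in every tree decomposition; so some bag has ≥ 4 vertices and tw(G) ≥ 3. Hence tw(G) = 3 exactly.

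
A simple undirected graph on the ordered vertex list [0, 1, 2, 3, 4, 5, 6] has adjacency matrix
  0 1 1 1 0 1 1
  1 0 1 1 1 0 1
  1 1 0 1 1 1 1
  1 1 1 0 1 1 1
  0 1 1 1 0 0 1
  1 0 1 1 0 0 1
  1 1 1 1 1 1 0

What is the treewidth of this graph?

A width-4 tree decomposition is:
Bags: B1 = {0, 2, 3, 5, 6}  B2 = {0, 1, 2, 3, 6}  B3 = {1, 2, 3, 4, 6}
Tree: B1–B2, B2–B3
Each bag holds 5 vertices, so the decomposition has width 4, which upper-bounds the treewidth. On the other hand G contains the 5-clique {0, 1, 2, 3, 6}. A clique must lie in a single bag of any decomposition, so no decomposition can have width below 4. Hence tw(G) = 4 exactly.

4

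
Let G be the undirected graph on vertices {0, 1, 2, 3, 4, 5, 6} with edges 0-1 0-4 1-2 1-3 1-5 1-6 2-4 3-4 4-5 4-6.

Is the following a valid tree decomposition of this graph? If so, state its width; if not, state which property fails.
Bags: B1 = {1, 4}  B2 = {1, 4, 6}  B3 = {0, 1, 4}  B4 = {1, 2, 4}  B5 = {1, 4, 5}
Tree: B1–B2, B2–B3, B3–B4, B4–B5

No — vertex 3 appears in no bag.

A tree decomposition must satisfy three properties: every vertex lies in some bag; for every edge, both endpoints lie together in some bag; and for every vertex, the bags containing it form a connected subtree. Here vertex 3 appears in no bag, so the decomposition is invalid.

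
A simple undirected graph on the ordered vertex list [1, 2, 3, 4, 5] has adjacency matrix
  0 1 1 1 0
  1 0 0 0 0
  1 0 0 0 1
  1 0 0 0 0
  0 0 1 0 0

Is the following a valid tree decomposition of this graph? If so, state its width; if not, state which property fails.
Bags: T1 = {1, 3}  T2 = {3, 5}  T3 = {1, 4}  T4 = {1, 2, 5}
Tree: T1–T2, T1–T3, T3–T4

A tree decomposition must satisfy three properties: every vertex lies in some bag; for every edge, both endpoints lie together in some bag; and for every vertex, the bags containing it form a connected subtree. Here bags containing vertex 5 are not connected in the tree, so the decomposition is invalid.

No — bags containing vertex 5 are not connected in the tree.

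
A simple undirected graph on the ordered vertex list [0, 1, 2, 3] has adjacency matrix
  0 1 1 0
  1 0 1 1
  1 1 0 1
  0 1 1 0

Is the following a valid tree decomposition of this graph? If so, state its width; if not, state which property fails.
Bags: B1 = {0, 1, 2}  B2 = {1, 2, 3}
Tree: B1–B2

Yes; width 2.

Checking the three conditions: (i) the bags cover all of {0, 1, 2, 3}; (ii) for each edge, some bag contains both endpoints; (iii) the bags containing any fixed vertex form a subtree. All hold, so the decomposition is valid with width 3 − 1 = 2.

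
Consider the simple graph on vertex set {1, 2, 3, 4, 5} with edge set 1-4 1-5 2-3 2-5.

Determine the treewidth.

1

A width-1 tree decomposition is:
Bags: B1 = {1, 4}  B2 = {1, 5}  B3 = {2, 5}  B4 = {2, 3}
Tree: B1–B2, B2–B3, B3–B4
Every bag has size at most 2, so the width is 2 − 1 = 1 and tw(G) ≤ 1. Since G has at least one edge (e.g. 4–1), it is not an edgeless graph, so tw(G) ≥ 1. Combining the bounds, tw(G) = 1.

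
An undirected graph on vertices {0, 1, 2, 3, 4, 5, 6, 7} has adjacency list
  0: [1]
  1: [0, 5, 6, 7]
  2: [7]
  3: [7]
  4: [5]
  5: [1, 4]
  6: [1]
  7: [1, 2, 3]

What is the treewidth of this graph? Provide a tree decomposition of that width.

Treewidth 1.
Bags: B1 = {1, 7}  B2 = {1, 5}  B3 = {3, 7}  B4 = {0, 1}  B5 = {1, 6}  B6 = {2, 7}  B7 = {4, 5}
Tree: B1–B2, B1–B3, B1–B4, B4–B5, B1–B6, B2–B7

Every bag has size at most 2, so the width is 2 − 1 = 1 and tw(G) ≤ 1. Any graph with an edge has treewidth ≥ 1, and G has the edge 7–1. Combining the bounds, tw(G) = 1.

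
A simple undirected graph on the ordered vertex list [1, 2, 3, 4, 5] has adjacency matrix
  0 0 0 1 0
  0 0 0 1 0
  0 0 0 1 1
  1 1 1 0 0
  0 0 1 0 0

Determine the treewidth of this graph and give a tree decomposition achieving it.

The largest bag has 2 vertices, giving width 1; this decomposition certifies tw(G) ≤ 1. Since G has at least one edge (e.g. 3–5), it is not an edgeless graph, so tw(G) ≥ 1. Hence tw(G) = 1 exactly.

Treewidth 1.
One optimal decomposition is:
Bags: B1 = {3, 5}  B2 = {3, 4}  B3 = {2, 4}  B4 = {1, 4}
Tree: B1–B2, B2–B3, B2–B4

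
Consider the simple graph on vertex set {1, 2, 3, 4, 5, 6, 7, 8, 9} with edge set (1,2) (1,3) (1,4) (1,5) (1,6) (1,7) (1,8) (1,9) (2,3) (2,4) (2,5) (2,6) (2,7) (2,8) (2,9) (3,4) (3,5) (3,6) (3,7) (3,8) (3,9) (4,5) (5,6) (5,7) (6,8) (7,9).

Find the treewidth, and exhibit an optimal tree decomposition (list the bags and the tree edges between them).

Treewidth 4.
One optimal decomposition is:
Bags: B1 = {1, 2, 3, 7, 9}  B2 = {1, 2, 3, 5, 7}  B3 = {1, 2, 3, 5, 6}  B4 = {1, 2, 3, 6, 8}  B5 = {1, 2, 3, 4, 5}
Tree: B1–B2, B2–B3, B3–B4, B3–B5

The largest bag has 5 vertices, giving width 4; this decomposition certifies tw(G) ≤ 4. Conversely, {1, 2, 3, 6, 8} is a clique of size 5, and the vertices of any clique must share a bag in every tree decomposition; so some bag has ≥ 5 vertices and tw(G) ≥ 4. Therefore the treewidth is 4.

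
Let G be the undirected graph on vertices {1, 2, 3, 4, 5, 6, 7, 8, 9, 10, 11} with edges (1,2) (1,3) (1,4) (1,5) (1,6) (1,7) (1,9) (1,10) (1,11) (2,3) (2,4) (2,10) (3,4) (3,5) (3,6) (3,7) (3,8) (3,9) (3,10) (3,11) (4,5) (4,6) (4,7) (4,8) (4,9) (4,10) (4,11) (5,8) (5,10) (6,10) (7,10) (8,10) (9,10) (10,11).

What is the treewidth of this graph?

A width-4 tree decomposition is:
Bags: B1 = {1, 3, 4, 9, 10}  B2 = {1, 2, 3, 4, 10}  B3 = {1, 3, 4, 10, 11}  B4 = {1, 3, 4, 5, 10}  B5 = {1, 3, 4, 6, 10}  B6 = {3, 4, 5, 8, 10}  B7 = {1, 3, 4, 7, 10}
Tree: B1–B2, B1–B3, B3–B4, B4–B5, B4–B6, B3–B7
The largest bag has 5 vertices, giving width 4; this decomposition certifies tw(G) ≤ 4. Conversely, {3, 4, 5, 8, 10} is a clique of size 5, and the vertices of any clique must share a bag in every tree decomposition; so some bag has ≥ 5 vertices and tw(G) ≥ 4. Combining the bounds, tw(G) = 4.

4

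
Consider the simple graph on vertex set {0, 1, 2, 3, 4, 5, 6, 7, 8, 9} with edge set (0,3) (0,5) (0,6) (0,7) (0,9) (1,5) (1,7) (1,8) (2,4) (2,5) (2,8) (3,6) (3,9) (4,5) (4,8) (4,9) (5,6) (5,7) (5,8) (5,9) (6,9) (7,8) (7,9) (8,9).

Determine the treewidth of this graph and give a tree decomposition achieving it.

Each bag holds 4 vertices, so the decomposition has width 3, which upper-bounds the treewidth. On the other hand G contains the 4-clique {0, 3, 6, 9}. A clique must lie in a single bag of any decomposition, so no decomposition can have width below 3. Combining the bounds, tw(G) = 3.

Treewidth 3.
One optimal decomposition is:
Bags: B1 = {0, 5, 6, 9}  B2 = {0, 5, 7, 9}  B3 = {5, 7, 8, 9}  B4 = {4, 5, 8, 9}  B5 = {2, 4, 5, 8}  B6 = {1, 5, 7, 8}  B7 = {0, 3, 6, 9}
Tree: B1–B2, B2–B3, B3–B4, B4–B5, B3–B6, B1–B7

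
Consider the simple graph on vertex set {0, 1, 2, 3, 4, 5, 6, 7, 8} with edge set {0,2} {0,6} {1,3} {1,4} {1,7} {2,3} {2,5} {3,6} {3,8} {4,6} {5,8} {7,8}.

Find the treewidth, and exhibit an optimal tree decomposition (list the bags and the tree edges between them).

Every bag has size at most 4, so the width is 4 − 1 = 3 and tw(G) ≤ 3. For the lower bound: the 4 vertex sets {0,2,5}, {6}, {3}, {1,4,7,8} are disjoint, each induces a connected subgraph, and every pair is joined by at least one edge of G. Contracting each set to a single vertex therefore yields K_{4} as a minor, and since treewidth is minor-monotone, tw(G) ≥ tw(K_{4}) = 3. Combining the bounds, tw(G) = 3.

Treewidth 3.
Bags: B1 = {0, 2, 5, 6}  B2 = {2, 3, 5, 6}  B3 = {3, 5, 6, 8}  B4 = {3, 4, 6, 8}  B5 = {1, 3, 4, 8}  B6 = {1, 4, 7, 8}
Tree: B1–B2, B2–B3, B3–B4, B4–B5, B5–B6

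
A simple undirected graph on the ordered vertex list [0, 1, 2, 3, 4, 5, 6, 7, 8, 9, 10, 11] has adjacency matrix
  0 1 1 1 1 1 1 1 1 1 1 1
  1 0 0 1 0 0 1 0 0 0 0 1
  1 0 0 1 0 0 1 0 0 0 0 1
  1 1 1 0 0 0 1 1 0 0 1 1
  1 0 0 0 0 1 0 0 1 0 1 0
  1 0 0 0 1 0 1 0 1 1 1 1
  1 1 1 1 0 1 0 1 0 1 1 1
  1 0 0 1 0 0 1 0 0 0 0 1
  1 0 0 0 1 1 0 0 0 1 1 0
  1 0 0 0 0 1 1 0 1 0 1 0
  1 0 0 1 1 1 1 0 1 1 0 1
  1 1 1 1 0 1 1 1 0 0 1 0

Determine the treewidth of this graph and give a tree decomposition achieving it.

Each bag holds 5 vertices, so the decomposition has width 4, which upper-bounds the treewidth. Conversely, {0, 5, 8, 9, 10} is a clique of size 5, and the vertices of any clique must share a bag in every tree decomposition; so some bag has ≥ 5 vertices and tw(G) ≥ 4. The upper and lower bounds meet at 4, so that is the treewidth.

Treewidth 4.
One optimal decomposition is:
Bags: B1 = {0, 3, 6, 10, 11}  B2 = {0, 5, 6, 10, 11}  B3 = {0, 5, 6, 9, 10}  B4 = {0, 3, 6, 7, 11}  B5 = {0, 5, 8, 9, 10}  B6 = {0, 4, 5, 8, 10}  B7 = {0, 1, 3, 6, 11}  B8 = {0, 2, 3, 6, 11}
Tree: B1–B2, B2–B3, B1–B4, B3–B5, B5–B6, B1–B7, B1–B8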